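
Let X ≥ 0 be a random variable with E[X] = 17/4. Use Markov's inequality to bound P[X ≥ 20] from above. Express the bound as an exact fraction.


μ = E[X] = 17/4, a = 20.
Markov: P[X ≥ 20] ≤ μ/a = (17/4)/20 = 17/80.
Numerically: ≈ 0.21250.
(Since a = 20 > μ = 4.25000, the bound 17/80 is < 1 and informative.)

P[X ≥ 20] ≤ 17/80 ≈ 0.21250.


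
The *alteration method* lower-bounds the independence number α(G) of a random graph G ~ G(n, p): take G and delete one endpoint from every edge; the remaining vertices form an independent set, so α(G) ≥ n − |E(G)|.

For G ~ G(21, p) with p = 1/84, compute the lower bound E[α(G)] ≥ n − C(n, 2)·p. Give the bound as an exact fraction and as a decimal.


E[|E(G)|] = C(21, 2)·p = 210 · (1/84) = 5/2.
E[α(G)] ≥ n − E[|E(G)|] = 21 − 5/2 = 37/2.
Numerically: ≈ 18.5000.
(This is only a lower bound; the true E[α(G)] may be larger.)

E[α(G)] ≥ 37/2 ≈ 18.5000.


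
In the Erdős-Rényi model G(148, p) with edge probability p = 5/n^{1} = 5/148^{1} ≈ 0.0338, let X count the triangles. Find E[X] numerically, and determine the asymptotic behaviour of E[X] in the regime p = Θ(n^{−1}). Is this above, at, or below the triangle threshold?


Number of potential triangles: C(148, 3) = 529396.
Each occurs with probability p³ ≈ (0.0338)³ ≈ 3.85589e-05.
By linearity: E[X] = C(148, 3)·p³ ≈ 529396 · 3.85589e-05 ≈ 20.413.
Here α = 1, so p = 5/n is exactly at the triangle threshold p ~ 1/n. Asymptotically E[X] → c³/6 = 5³/6 = 125/6 ≈ 20.833, a bounded constant. In this regime the triangle count is asymptotically Poisson(c³/6).

E[X] ≈ 20.413; in regime p = Θ(1/n^{1}) E[X] stays bounded (at the triangle threshold p ~ 1/n).


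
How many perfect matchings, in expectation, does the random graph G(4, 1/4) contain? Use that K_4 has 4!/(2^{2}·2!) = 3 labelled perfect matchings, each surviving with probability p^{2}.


K_4 has 4!/(2^{2}·2!) = 3 labelled perfect matchings.
For each such perfect matching H, let X_H = 1 if all 2 edges of H are present in G. Then P[X_H = 1] = p^{2} = (1/4)^{2} = 1/16.
By linearity: E[X] = Σ_H E[X_H] = 3 · p^{2} = 3 · 1/16 = 3/16.
Numerically: E[X] ≈ 0.1875.

E[X] = 3 · (1/4)^{2} = 3/16 ≈ 0.1875.


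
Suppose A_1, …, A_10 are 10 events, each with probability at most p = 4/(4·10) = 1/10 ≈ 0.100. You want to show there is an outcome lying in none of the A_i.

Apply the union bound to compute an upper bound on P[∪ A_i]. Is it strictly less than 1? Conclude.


Union bound: P[∪_{i=1}^{10} A_i] ≤ Σ_i P[A_i] ≤ 10·p = 10·(1/10) = 1.
Numerically: 1 ≈ 1.000.
Is 1 < 1? NO.
Since the bound 1 is ≥ 1, the union bound is uninformative here; it does NOT by itself certify existence.

10·p = 1 ≈ 1.000; existence NOT certified by the union bound.


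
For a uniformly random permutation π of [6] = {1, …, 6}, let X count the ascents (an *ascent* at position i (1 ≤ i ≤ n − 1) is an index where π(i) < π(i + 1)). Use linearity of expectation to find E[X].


Write X = Σ X_I over i = 1, …, 5, with X_I the indicator of one ascent.
There are 5 indicators.
For each fixed i, the pair (π(i), π(i+1)) is a uniformly random ordered pair of distinct values from {1, …, 6}; by symmetry P[π(i) < π(i+1)] = 1/2.
By linearity: E[X] = 5 · (1/2) = (6 − 1) · (1/2) = 5/2 ≈ 2.500000.

E[X] = 5/2 = 2.500000.


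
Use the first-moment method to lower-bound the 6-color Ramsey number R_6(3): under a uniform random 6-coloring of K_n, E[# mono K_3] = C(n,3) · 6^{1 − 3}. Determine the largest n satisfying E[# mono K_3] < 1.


We need C(n, 3) · 6^{1 − 3} < 1, i.e. C(n, 3) < 6^{3 − 1} = 36.
Check values of n near the boundary:
  n = 3: C(3, 3) = 1; 1 < 36? YES
  n = 4: C(4, 3) = 4; 4 < 36? YES
  n = 5: C(5, 3) = 10; 10 < 36? YES
  n = 6: C(6, 3) = 20; 20 < 36? YES
  n = 7: C(7, 3) = 35; 35 < 36? YES
  n = 8: C(8, 3) = 56; 56 < 36? NO
  n = 9: C(9, 3) = 84; 84 < 36? NO
  n = 10: C(10, 3) = 120; 120 < 36? NO
The largest n with C(n, 3) < 36 is n = 7 (where E[X] = 35/36 ≈ 0.972). Hence R_6(3) > 7, i.e. R_6(3) ≥ 8.

Largest n = 7; hence R_6(3) > 7.


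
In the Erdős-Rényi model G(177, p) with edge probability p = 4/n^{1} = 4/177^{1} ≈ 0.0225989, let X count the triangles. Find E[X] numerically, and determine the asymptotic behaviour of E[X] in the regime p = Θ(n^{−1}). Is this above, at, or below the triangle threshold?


Number of potential triangles: C(177, 3) = 908600.
Each occurs with probability p³ ≈ (0.0225989)³ ≈ 1.15414447e-05.
By linearity: E[X] = C(177, 3)·p³ ≈ 908600 · 1.15414447e-05 ≈ 10.486557.
Here α = 1, so p = 4/n is exactly at the triangle threshold p ~ 1/n. Asymptotically E[X] → c³/6 = 4³/6 = 32/3 ≈ 10.666667, a bounded constant. In this regime the triangle count is asymptotically Poisson(c³/6).

E[X] ≈ 10.486557; in regime p = Θ(1/n^{1}) E[X] stays bounded (at the triangle threshold p ~ 1/n).


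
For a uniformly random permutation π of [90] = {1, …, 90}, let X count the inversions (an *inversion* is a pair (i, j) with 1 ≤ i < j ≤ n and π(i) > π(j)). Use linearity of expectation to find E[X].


Write X = Σ X_I over the C(90, 2) = 4005 pairs i < j, with X_I the indicator of one inversion.
There are 4005 indicators.
For each fixed pair i < j, the values π(i) and π(j) are two distinct elements of {1, …, 90} in uniformly random order; by symmetry P[π(i) > π(j)] = 1/2.
By linearity: E[X] = 4005 · (1/2) = C(90, 2) · (1/2) = 4005/2 = 4005/2 ≈ 2002.500.

E[X] = 4005/2 = 2002.500.


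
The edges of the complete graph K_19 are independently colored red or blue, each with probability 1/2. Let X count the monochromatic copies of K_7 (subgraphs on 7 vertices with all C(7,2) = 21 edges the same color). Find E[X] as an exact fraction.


Let X = Σ_S X_S over the C(19, 7) = 50388 subsets S of size 7, where X_S = 1 if the K_7 on S is monochromatic.
For a fixed S, the K_7 on S has C(7, 2) = 21 edges. P[all 21 edges red] = (1/2)^21, and likewise for blue, so P[monochromatic] = 2·(1/2)^21 = 2^{1 − 21} = 1/1048576.
By linearity of expectation: E[X] = C(19, 7) · 2^{1 − 21} = 50388 · 1/1048576 = 12597/262144.
Numerically: E[X] ≈ 0.048.

E[X] = C(19,7)·2^(1−C(7,2)) = 12597/262144 ≈ 0.048.


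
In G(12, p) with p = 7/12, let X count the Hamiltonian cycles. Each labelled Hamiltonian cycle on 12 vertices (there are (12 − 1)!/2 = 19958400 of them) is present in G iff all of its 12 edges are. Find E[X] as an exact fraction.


K_12 has (12 − 1)!/2 = 19958400 labelled Hamiltonian cycles.
For each such Hamiltonian cycle H, let X_H = 1 if all 12 edges of H are present in G. Then P[X_H = 1] = p^{12} = (7/12)^{12} = 13841287201/8916100448256.
By linearity of expectation: E[X] = Σ_H E[X_H] = 19958400 · p^{12} = 19958400 · 13841287201/8916100448256 = 26644477861925/859963392.
Numerically: E[X] ≈ 30983.

E[X] = 19958400 · (7/12)^{12} = 26644477861925/859963392 ≈ 30983.


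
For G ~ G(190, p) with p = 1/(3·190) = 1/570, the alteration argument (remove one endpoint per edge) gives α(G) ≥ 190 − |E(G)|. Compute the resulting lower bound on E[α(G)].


E[|E(G)|] = C(190, 2)·p = 17955 · (1/570) = 63/2.
E[α(G)] ≥ n − E[|E(G)|] = 190 − 63/2 = 317/2.
Numerically: ≈ 158.5000.
(This is only a lower bound; the true E[α(G)] may be larger.)

E[α(G)] ≥ 317/2 ≈ 158.5000.


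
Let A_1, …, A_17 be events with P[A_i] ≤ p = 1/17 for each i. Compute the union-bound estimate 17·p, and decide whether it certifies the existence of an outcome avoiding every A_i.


Union bound: P[∪_{i=1}^{17} A_i] ≤ Σ_i P[A_i] ≤ 17·p = 17·(1/17) = 1.
Numerically: 1 ≈ 1.000.
Is 1 < 1? NO.
Since the bound 1 is ≥ 1, the union bound is uninformative here; it does NOT by itself certify existence.

17·p = 1 ≈ 1.000; existence NOT certified by the union bound.


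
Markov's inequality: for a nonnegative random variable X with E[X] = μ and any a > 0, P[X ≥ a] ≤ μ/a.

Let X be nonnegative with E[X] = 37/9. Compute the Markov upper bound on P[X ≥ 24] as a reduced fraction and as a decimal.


μ = E[X] = 37/9, a = 24.
Markov: P[X ≥ 24] ≤ μ/a = (37/9)/24 = 37/216.
Numerically: ≈ 0.171296.
(Since a = 24 > μ = 4.111111, the bound 37/216 is < 1 and informative.)

P[X ≥ 24] ≤ 37/216 ≈ 0.171296.


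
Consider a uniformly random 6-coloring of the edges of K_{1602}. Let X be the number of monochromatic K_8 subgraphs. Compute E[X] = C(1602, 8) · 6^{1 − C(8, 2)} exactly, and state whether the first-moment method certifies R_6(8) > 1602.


E[X] = C(1602, 8) · 6^{1 − 28} = 1057248389245018627800 · 6^{−27} = 1057248389245018627800/1023490369077469249536.
As a reduced fraction: E[X] = 14684005406180814275/14215144014964850688 ≈ 1.032983.
Is E[X] < 1? NO.
Since E[X] ≥ 1, the first-moment bound is inconclusive at n = 1602; it does NOT by itself certify R_6(8) > 1602.

E[X] = 14684005406180814275/14215144014964850688 ≈ 1.032983; E[X] ≥ 1; first-moment method inconclusive here.


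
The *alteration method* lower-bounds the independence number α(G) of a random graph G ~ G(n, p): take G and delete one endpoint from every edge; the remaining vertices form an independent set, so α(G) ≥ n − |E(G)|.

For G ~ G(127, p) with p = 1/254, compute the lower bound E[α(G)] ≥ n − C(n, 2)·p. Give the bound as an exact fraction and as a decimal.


E[|E(G)|] = C(127, 2)·p = 8001 · (1/254) = 63/2.
E[α(G)] ≥ n − E[|E(G)|] = 127 − 63/2 = 191/2.
Numerically: ≈ 95.5000.
(This is only a lower bound; the true E[α(G)] may be larger.)

E[α(G)] ≥ 191/2 ≈ 95.5000.


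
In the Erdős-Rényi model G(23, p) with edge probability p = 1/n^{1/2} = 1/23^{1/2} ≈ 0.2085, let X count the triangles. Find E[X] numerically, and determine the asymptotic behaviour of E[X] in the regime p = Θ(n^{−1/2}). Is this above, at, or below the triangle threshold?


Number of potential triangles: C(23, 3) = 1771.
Each occurs with probability p³ ≈ (0.2085)³ ≈ 9.065844e-03.
By linearity: E[X] = C(23, 3)·p³ ≈ 1771 · 9.065844e-03 ≈ 16.0556.
Since α = 1/2 < 1, p = c/n^{1/2} ≫ 1/n is above the triangle threshold p ~ 1/n. Asymptotically E[X] ~ (c³/6)·n^{3(1−α)} = (1³/6)·n^{1.5} → ∞; triangles are abundant w.h.p.

E[X] ≈ 16.0556; in regime p = Θ(1/n^{1/2}) E[X] diverges (above the triangle threshold p ~ 1/n).


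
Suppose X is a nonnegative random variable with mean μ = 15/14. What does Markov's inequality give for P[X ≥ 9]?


μ = E[X] = 15/14, a = 9.
Markov: P[X ≥ 9] ≤ μ/a = (15/14)/9 = 5/42.
Numerically: ≈ 0.1190.
(Since a = 9 > μ = 1.0714, the bound 5/42 is < 1 and informative.)

P[X ≥ 9] ≤ 5/42 ≈ 0.1190.


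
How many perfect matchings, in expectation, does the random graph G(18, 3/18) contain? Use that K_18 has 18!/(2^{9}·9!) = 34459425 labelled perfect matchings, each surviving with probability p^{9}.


K_18 has 18!/(2^{9}·9!) = 34459425 labelled perfect matchings.
For each such perfect matching H, let X_H = 1 if all 9 edges of H are present in G. Then P[X_H = 1] = p^{9} = (1/6)^{9} = 1/10077696.
By linearity: E[X] = Σ_H E[X_H] = 34459425 · p^{9} = 34459425 · 1/10077696 = 425425/124416.
Numerically: E[X] ≈ 3.4194.

E[X] = 34459425 · (1/6)^{9} = 425425/124416 ≈ 3.4194.


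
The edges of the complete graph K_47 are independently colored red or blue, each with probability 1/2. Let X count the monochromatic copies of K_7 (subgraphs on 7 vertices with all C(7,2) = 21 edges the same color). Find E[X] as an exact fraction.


Let X = Σ_S X_S over the C(47, 7) = 62891499 subsets S of size 7, where X_S = 1 if the K_7 on S is monochromatic.
For a fixed S, the K_7 on S has C(7, 2) = 21 edges. P[all 21 edges red] = (1/2)^21, and likewise for blue, so P[monochromatic] = 2·(1/2)^21 = 2^{1 − 21} = 1/1048576.
Summing: E[X] = C(47, 7) · 2^{1 − 21} = 62891499 · 1/1048576 = 62891499/1048576.
Numerically: E[X] ≈ 59.978007.

E[X] = C(47,7)·2^(1−C(7,2)) = 62891499/1048576 ≈ 59.978007.


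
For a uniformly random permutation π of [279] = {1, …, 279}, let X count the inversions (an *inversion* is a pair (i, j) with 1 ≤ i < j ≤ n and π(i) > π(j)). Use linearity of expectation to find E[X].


Write X = Σ X_I over the C(279, 2) = 38781 pairs i < j, with X_I the indicator of one inversion.
There are 38781 indicators.
For each fixed pair i < j, the values π(i) and π(j) are two distinct elements of {1, …, 279} in uniformly random order; by symmetry P[π(i) > π(j)] = 1/2.
By linearity: E[X] = 38781 · (1/2) = C(279, 2) · (1/2) = 38781/2 = 38781/2 ≈ 19390.500000.

E[X] = 38781/2 = 19390.500000.


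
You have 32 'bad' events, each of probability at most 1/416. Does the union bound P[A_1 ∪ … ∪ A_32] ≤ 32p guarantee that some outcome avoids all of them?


Union bound: P[∪_{i=1}^{32} A_i] ≤ Σ_i P[A_i] ≤ 32·p = 32·(1/416) = 1/13.
Numerically: 1/13 ≈ 0.0769.
Is 1/13 < 1? YES.
Since P[∪ A_i] ≤ 1/13 < 1, the complement has P[∩ A_i^c] ≥ 1 − 1/13 = 12/13 > 0, so some outcome avoids every A_i.

32·p = 1/13 ≈ 0.0769; existence CERTIFIED by the union bound.


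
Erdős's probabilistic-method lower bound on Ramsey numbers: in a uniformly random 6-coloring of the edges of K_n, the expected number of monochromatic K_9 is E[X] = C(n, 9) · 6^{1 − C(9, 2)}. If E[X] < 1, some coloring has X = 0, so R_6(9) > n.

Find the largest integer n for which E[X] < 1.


We need C(n, 9) · 6^{1 − 36} < 1, i.e. C(n, 9) < 6^{36 − 1} = 1719070799748422591028658176.
Check values of n near the boundary:
  n = 4406: C(4406, 9) = 1710356485221788389505285700; 1710356485221788389505285700 < 1719070799748422591028658176? YES
  n = 4407: C(4407, 9) = 1713856532599459170657070050; 1713856532599459170657070050 < 1719070799748422591028658176? YES
  n = 4408: C(4408, 9) = 1717362945146264156457459600; 1717362945146264156457459600 < 1719070799748422591028658176? YES
  n = 4409: C(4409, 9) = 1720875732988608787686577131; 1720875732988608787686577131 < 1719070799748422591028658176? NO
  n = 4410: C(4410, 9) = 1724394906266704102180823710; 1724394906266704102180823710 < 1719070799748422591028658176? NO
The largest n with C(n, 9) < 1719070799748422591028658176 is n = 4408 (where E[X] = 35778394690547169926197075/35813974994758803979763712 ≈ 0.999). Hence R_6(9) > 4408, i.e. R_6(9) ≥ 4409.

Largest n = 4408; hence R_6(9) > 4408.


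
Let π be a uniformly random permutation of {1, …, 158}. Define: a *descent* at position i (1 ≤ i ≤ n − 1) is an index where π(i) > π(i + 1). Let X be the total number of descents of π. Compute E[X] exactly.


Write X = Σ X_I over i = 1, …, 157, with X_I the indicator of one descent.
There are 157 indicators.
For each fixed i, the pair (π(i), π(i+1)) is a uniformly random ordered pair of distinct values from {1, …, 158}; by symmetry P[π(i) > π(i+1)] = 1/2.
By linearity: E[X] = 157 · (1/2) = (158 − 1) · (1/2) = 157/2 ≈ 78.50000.

E[X] = 157/2 = 78.50000.


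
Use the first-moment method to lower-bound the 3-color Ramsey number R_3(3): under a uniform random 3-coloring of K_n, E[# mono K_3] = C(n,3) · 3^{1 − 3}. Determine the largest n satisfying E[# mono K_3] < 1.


We need C(n, 3) · 3^{1 − 3} < 1, i.e. C(n, 3) < 3^{3 − 1} = 9.
Check values of n near the boundary:
  n = 3: C(3, 3) = 1; 1 < 9? YES
  n = 4: C(4, 3) = 4; 4 < 9? YES
  n = 5: C(5, 3) = 10; 10 < 9? NO
  n = 6: C(6, 3) = 20; 20 < 9? NO
The largest n with C(n, 3) < 9 is n = 4 (where E[X] = 4/9 ≈ 0.44444). Hence R_3(3) > 4, i.e. R_3(3) ≥ 5.

Largest n = 4; hence R_3(3) > 4.


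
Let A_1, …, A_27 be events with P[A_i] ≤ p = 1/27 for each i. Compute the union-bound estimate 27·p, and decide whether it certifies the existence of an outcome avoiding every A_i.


Union bound: P[∪_{i=1}^{27} A_i] ≤ Σ_i P[A_i] ≤ 27·p = 27·(1/27) = 1.
Numerically: 1 ≈ 1.000.
Is 1 < 1? NO.
Since the bound 1 is ≥ 1, the union bound is uninformative here; it does NOT by itself certify existence.

27·p = 1 ≈ 1.000; existence NOT certified by the union bound.


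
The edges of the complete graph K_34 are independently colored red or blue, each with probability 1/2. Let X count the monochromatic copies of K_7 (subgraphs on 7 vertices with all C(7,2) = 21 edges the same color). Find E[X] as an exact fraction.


Let X = Σ_S X_S over the C(34, 7) = 5379616 subsets S of size 7, where X_S = 1 if the K_7 on S is monochromatic.
For a fixed S, the K_7 on S has C(7, 2) = 21 edges. P[all 21 edges red] = (1/2)^21, and likewise for blue, so P[monochromatic] = 2·(1/2)^21 = 2^{1 − 21} = 1/1048576.
By linearity: E[X] = C(34, 7) · 2^{1 − 21} = 5379616 · 1/1048576 = 168113/32768.
Numerically: E[X] ≈ 5.130.

E[X] = C(34,7)·2^(1−C(7,2)) = 168113/32768 ≈ 5.130.


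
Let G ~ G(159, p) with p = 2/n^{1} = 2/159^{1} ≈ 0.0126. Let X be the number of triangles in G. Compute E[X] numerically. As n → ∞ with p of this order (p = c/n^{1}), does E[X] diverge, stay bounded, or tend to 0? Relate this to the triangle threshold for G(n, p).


Number of potential triangles: C(159, 3) = 657359.
Each occurs with probability p³ ≈ (0.0126)³ ≈ 1.99021e-06.
By linearity: E[X] = C(159, 3)·p³ ≈ 657359 · 1.99021e-06 ≈ 1.308.
Here α = 1, so p = 2/n is exactly at the triangle threshold p ~ 1/n. Asymptotically E[X] → c³/6 = 2³/6 = 4/3 ≈ 1.333, a bounded constant. In this regime the triangle count is asymptotically Poisson(c³/6).

E[X] ≈ 1.308; in regime p = Θ(1/n^{1}) E[X] stays bounded (at the triangle threshold p ~ 1/n).


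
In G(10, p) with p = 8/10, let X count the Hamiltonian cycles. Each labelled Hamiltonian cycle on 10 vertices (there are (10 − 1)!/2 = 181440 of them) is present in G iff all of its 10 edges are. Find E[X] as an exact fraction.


K_10 has (10 − 1)!/2 = 181440 labelled Hamiltonian cycles.
For each such Hamiltonian cycle H, let X_H = 1 if all 10 edges of H are present in G. Then P[X_H = 1] = p^{10} = (4/5)^{10} = 1048576/9765625.
By linearity: E[X] = Σ_H E[X_H] = 181440 · p^{10} = 181440 · 1048576/9765625 = 38050725888/1953125.
Numerically: E[X] ≈ 1.95e+04.

E[X] = 181440 · (4/5)^{10} = 38050725888/1953125 ≈ 1.95e+04.


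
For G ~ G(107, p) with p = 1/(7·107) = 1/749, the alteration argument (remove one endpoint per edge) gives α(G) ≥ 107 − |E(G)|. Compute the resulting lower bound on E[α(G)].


E[|E(G)|] = C(107, 2)·p = 5671 · (1/749) = 53/7.
E[α(G)] ≥ n − E[|E(G)|] = 107 − 53/7 = 696/7.
Numerically: ≈ 99.428571.
(This is only a lower bound; the true E[α(G)] may be larger.)

E[α(G)] ≥ 696/7 ≈ 99.428571.


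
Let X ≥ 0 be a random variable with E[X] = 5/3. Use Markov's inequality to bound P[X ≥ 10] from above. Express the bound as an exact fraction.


μ = E[X] = 5/3, a = 10.
Markov: P[X ≥ 10] ≤ μ/a = (5/3)/10 = 1/6.
Numerically: ≈ 0.1667.
(Since a = 10 > μ = 1.6667, the bound 1/6 is < 1 and informative.)

P[X ≥ 10] ≤ 1/6 ≈ 0.1667.


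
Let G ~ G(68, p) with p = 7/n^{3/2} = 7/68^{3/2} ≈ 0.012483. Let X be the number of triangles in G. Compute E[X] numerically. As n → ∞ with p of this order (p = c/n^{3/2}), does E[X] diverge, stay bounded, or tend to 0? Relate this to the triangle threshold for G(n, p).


Number of potential triangles: C(68, 3) = 50116.
Each occurs with probability p³ ≈ (0.012483)³ ≈ 1.9453781e-06.
By linearity: E[X] = C(68, 3)·p³ ≈ 50116 · 1.9453781e-06 ≈ 0.09749.
Since α = 3/2 > 1, p = c/n^{3/2} = o(1/n) is below the triangle threshold p ~ 1/n. Asymptotically E[X] ~ (c³/6)·n^{3(1−α)} = (7³/6)·n^{-1.5} → 0, so by Markov's inequality G has no triangles w.h.p.

E[X] ≈ 0.09749; in regime p = Θ(1/n^{3/2}) E[X] tends to 0 (below the triangle threshold p ~ 1/n).


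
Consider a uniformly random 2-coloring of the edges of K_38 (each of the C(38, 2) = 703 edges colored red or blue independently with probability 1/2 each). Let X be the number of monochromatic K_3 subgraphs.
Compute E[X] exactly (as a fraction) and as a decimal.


Let X = Σ_S X_S over the C(38, 3) = 8436 subsets S of size 3, where X_S = 1 if the K_3 on S is monochromatic.
For a fixed S, the K_3 on S has C(3, 2) = 3 edges. P[all 3 edges red] = (1/2)^3, and likewise for blue, so P[monochromatic] = 2·(1/2)^3 = 2^{1 − 3} = 1/4.
Summing: E[X] = C(38, 3) · 2^{1 − 3} = 8436 · 1/4 = 2109.
Numerically: E[X] ≈ 2109.000.

E[X] = C(38,3)·2^(1−C(3,2)) = 2109 ≈ 2109.000.


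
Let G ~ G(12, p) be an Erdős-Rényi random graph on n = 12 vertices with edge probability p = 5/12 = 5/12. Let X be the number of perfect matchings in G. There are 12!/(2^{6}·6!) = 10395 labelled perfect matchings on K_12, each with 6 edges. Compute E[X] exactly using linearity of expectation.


K_12 has 12!/(2^{6}·6!) = 10395 labelled perfect matchings.
For each such perfect matching H, let X_H = 1 if all 6 edges of H are present in G. Then P[X_H = 1] = p^{6} = (5/12)^{6} = 15625/2985984.
Summing the indicators: E[X] = Σ_H E[X_H] = 10395 · p^{6} = 10395 · 15625/2985984 = 6015625/110592.
Numerically: E[X] ≈ 54.39.

E[X] = 10395 · (5/12)^{6} = 6015625/110592 ≈ 54.39.


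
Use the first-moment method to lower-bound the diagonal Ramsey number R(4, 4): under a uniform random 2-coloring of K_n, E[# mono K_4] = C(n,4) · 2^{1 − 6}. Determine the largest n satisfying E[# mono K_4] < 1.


We need C(n, 4) · 2^{1 − 6} < 1, i.e. C(n, 4) < 2^{6 − 1} = 32.
Check values of n near the boundary:
  n = 4: C(4, 4) = 1; 1 < 32? YES
  n = 5: C(5, 4) = 5; 5 < 32? YES
  n = 6: C(6, 4) = 15; 15 < 32? YES
  n = 7: C(7, 4) = 35; 35 < 32? NO
The largest n with C(n, 4) < 32 is n = 6 (where E[X] = 15/32 ≈ 0.4687500). Hence R(4, 4) > 6, i.e. R(4, 4) ≥ 7.

Largest n = 6; hence R(4, 4) > 6.


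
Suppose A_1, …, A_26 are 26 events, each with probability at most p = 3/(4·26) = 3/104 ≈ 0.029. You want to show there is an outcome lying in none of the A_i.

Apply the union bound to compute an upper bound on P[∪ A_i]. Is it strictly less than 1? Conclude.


Union bound: P[∪_{i=1}^{26} A_i] ≤ Σ_i P[A_i] ≤ 26·p = 26·(3/104) = 3/4.
Numerically: 3/4 ≈ 0.750.
Is 3/4 < 1? YES.
Since P[∪ A_i] ≤ 3/4 < 1, the complement has P[∩ A_i^c] ≥ 1 − 3/4 = 1/4 > 0, so some outcome avoids every A_i.

26·p = 3/4 ≈ 0.750; existence CERTIFIED by the union bound.


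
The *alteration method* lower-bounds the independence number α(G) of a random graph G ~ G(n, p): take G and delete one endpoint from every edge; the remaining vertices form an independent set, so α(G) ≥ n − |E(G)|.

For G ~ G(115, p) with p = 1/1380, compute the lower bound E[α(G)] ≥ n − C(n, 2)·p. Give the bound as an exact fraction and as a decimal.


E[|E(G)|] = C(115, 2)·p = 6555 · (1/1380) = 19/4.
E[α(G)] ≥ n − E[|E(G)|] = 115 − 19/4 = 441/4.
Numerically: ≈ 110.25000.
(This is only a lower bound; the true E[α(G)] may be larger.)

E[α(G)] ≥ 441/4 ≈ 110.25000.


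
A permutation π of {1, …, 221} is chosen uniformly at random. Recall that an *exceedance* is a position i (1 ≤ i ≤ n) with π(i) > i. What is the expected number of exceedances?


Write X = Σ_{i=1}^{221} X_i, where X_i = 1_{π(i) > i}.
For each fixed i, π(i) is uniform over {1, …, 221} (marginal of a uniform permutation), so P[π(i) > i] = (n − i)/n. Summing: Σ_{i=1}^{221} (n − i)/n = (0 + 1 + … + 220)/221 = 221(221 − 1)/(2·221) = (221 − 1)/2.
Hence E[X] = Σ_{i=1}^{221} (221 − i)/221 = 110 ≈ 110.000.

E[X] = 110 = 110.000.


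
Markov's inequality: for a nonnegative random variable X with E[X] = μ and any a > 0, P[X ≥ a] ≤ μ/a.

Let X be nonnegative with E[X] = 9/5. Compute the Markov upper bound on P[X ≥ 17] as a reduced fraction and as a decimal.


μ = E[X] = 9/5, a = 17.
Markov: P[X ≥ 17] ≤ μ/a = (9/5)/17 = 9/85.
Numerically: ≈ 0.1059.
(Since a = 17 > μ = 1.8000, the bound 9/85 is < 1 and informative.)

P[X ≥ 17] ≤ 9/85 ≈ 0.1059.


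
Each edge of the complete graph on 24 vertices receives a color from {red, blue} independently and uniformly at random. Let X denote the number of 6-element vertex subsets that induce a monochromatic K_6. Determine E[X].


Let X = Σ_S X_S over the C(24, 6) = 134596 subsets S of size 6, where X_S = 1 if the K_6 on S is monochromatic.
For a fixed S, the K_6 on S has C(6, 2) = 15 edges. P[all 15 edges red] = (1/2)^15, and likewise for blue, so P[monochromatic] = 2·(1/2)^15 = 2^{1 − 15} = 1/16384.
By linearity of expectation: E[X] = C(24, 6) · 2^{1 − 15} = 134596 · 1/16384 = 33649/4096.
Numerically: E[X] ≈ 8.215.

E[X] = C(24,6)·2^(1−C(6,2)) = 33649/4096 ≈ 8.215.


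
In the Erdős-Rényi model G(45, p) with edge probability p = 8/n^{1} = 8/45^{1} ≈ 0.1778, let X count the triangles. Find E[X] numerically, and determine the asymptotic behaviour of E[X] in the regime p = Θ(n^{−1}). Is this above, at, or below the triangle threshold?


Number of potential triangles: C(45, 3) = 14190.
Each occurs with probability p³ ≈ (0.1778)³ ≈ 5.618656e-03.
By linearity: E[X] = C(45, 3)·p³ ≈ 14190 · 5.618656e-03 ≈ 79.7287.
Here α = 1, so p = 8/n is exactly at the triangle threshold p ~ 1/n. Asymptotically E[X] → c³/6 = 8³/6 = 256/3 ≈ 85.3333, a bounded constant. In this regime the triangle count is asymptotically Poisson(c³/6).

E[X] ≈ 79.7287; in regime p = Θ(1/n^{1}) E[X] stays bounded (at the triangle threshold p ~ 1/n).


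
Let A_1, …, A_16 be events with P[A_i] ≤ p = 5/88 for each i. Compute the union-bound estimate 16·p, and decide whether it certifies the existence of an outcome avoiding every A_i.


Union bound: P[∪_{i=1}^{16} A_i] ≤ Σ_i P[A_i] ≤ 16·p = 16·(5/88) = 10/11.
Numerically: 10/11 ≈ 0.909.
Is 10/11 < 1? YES.
Since P[∪ A_i] ≤ 10/11 < 1, the complement has P[∩ A_i^c] ≥ 1 − 10/11 = 1/11 > 0, so some outcome avoids every A_i.

16·p = 10/11 ≈ 0.909; existence CERTIFIED by the union bound.


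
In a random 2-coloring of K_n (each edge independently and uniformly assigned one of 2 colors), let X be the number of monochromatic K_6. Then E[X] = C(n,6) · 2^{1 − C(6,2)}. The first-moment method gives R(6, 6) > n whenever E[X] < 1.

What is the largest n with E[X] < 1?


We need C(n, 6) · 2^{1 − 15} < 1, i.e. C(n, 6) < 2^{15 − 1} = 16384.
Check values of n near the boundary:
  n = 11: C(11, 6) = 462; 462 < 16384? YES
  n = 12: C(12, 6) = 924; 924 < 16384? YES
  n = 13: C(13, 6) = 1716; 1716 < 16384? YES
  n = 14: C(14, 6) = 3003; 3003 < 16384? YES
  n = 15: C(15, 6) = 5005; 5005 < 16384? YES
  n = 16: C(16, 6) = 8008; 8008 < 16384? YES
  n = 17: C(17, 6) = 12376; 12376 < 16384? YES
  n = 18: C(18, 6) = 18564; 18564 < 16384? NO
  n = 19: C(19, 6) = 27132; 27132 < 16384? NO
  n = 20: C(20, 6) = 38760; 38760 < 16384? NO
The largest n with C(n, 6) < 16384 is n = 17 (where E[X] = 1547/2048 ≈ 0.755371). Hence R(6, 6) > 17, i.e. R(6, 6) ≥ 18.

Largest n = 17; hence R(6, 6) > 17.


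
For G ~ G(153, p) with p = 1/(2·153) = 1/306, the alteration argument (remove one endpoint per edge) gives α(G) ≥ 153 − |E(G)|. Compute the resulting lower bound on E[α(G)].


E[|E(G)|] = C(153, 2)·p = 11628 · (1/306) = 38.
E[α(G)] ≥ n − E[|E(G)|] = 153 − 38 = 115.
Numerically: ≈ 115.0000.
(This is only a lower bound; the true E[α(G)] may be larger.)

E[α(G)] ≥ 115 ≈ 115.0000.


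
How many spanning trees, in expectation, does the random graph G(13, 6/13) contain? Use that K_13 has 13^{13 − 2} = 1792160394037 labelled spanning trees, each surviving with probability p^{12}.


K_13 has 13^{13 − 2} = 1792160394037 labelled spanning trees.
For each such spanning tree H, let X_H = 1 if all 12 edges of H are present in G. Then P[X_H = 1] = p^{12} = (6/13)^{12} = 2176782336/23298085122481.
By linearity of expectation: E[X] = Σ_H E[X_H] = 1792160394037 · p^{12} = 1792160394037 · 2176782336/23298085122481 = 2176782336/13.
Numerically: E[X] ≈ 1.6744e+08.

E[X] = 1792160394037 · (6/13)^{12} = 2176782336/13 ≈ 1.6744e+08.


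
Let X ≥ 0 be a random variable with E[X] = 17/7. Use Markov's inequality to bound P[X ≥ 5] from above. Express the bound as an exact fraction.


μ = E[X] = 17/7, a = 5.
Markov: P[X ≥ 5] ≤ μ/a = (17/7)/5 = 17/35.
Numerically: ≈ 0.48571.
(Since a = 5 > μ = 2.42857, the bound 17/35 is < 1 and informative.)

P[X ≥ 5] ≤ 17/35 ≈ 0.48571.


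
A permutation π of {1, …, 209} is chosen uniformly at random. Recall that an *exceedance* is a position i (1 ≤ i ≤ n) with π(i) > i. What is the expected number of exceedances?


Write X = Σ_{i=1}^{209} X_i, where X_i = 1_{π(i) > i}.
For each fixed i, π(i) is uniform over {1, …, 209} (marginal of a uniform permutation), so P[π(i) > i] = (n − i)/n. Summing: Σ_{i=1}^{209} (n − i)/n = (0 + 1 + … + 208)/209 = 209(209 − 1)/(2·209) = (209 − 1)/2.
Hence E[X] = Σ_{i=1}^{209} (209 − i)/209 = 104 ≈ 104.00000.

E[X] = 104 = 104.00000.


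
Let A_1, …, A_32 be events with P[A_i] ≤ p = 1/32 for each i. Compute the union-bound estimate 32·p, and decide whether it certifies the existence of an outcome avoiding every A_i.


Union bound: P[∪_{i=1}^{32} A_i] ≤ Σ_i P[A_i] ≤ 32·p = 32·(1/32) = 1.
Numerically: 1 ≈ 1.000000.
Is 1 < 1? NO.
Since the bound 1 is ≥ 1, the union bound is uninformative here; it does NOT by itself certify existence.

32·p = 1 ≈ 1.000000; existence NOT certified by the union bound.


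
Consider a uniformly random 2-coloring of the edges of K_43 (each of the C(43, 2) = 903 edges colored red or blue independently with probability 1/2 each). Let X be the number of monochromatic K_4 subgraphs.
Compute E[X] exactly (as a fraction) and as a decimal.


Let X = Σ_S X_S over the C(43, 4) = 123410 subsets S of size 4, where X_S = 1 if the K_4 on S is monochromatic.
For a fixed S, the K_4 on S has C(4, 2) = 6 edges. P[all 6 edges red] = (1/2)^6, and likewise for blue, so P[monochromatic] = 2·(1/2)^6 = 2^{1 − 6} = 1/32.
Summing: E[X] = C(43, 4) · 2^{1 − 6} = 123410 · 1/32 = 61705/16.
Numerically: E[X] ≈ 3856.5625.

E[X] = C(43,4)·2^(1−C(4,2)) = 61705/16 ≈ 3856.5625.


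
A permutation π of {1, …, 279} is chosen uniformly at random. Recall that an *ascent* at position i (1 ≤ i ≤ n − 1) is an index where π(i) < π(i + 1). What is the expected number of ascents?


Write X = Σ X_I over i = 1, …, 278, with X_I the indicator of one ascent.
There are 278 indicators.
For each fixed i, the pair (π(i), π(i+1)) is a uniformly random ordered pair of distinct values from {1, …, 279}; by symmetry P[π(i) < π(i+1)] = 1/2.
By linearity: E[X] = 278 · (1/2) = (279 − 1) · (1/2) = 139 ≈ 139.000000.

E[X] = 139 = 139.000000.


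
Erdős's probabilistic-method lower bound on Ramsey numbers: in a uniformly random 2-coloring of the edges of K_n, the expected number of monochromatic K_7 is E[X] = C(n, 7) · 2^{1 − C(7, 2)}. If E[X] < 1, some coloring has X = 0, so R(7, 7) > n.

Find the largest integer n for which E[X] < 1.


We need C(n, 7) · 2^{1 − 21} < 1, i.e. C(n, 7) < 2^{21 − 1} = 1048576.
Check values of n near the boundary:
  n = 23: C(23, 7) = 245157; 245157 < 1048576? YES
  n = 24: C(24, 7) = 346104; 346104 < 1048576? YES
  n = 25: C(25, 7) = 480700; 480700 < 1048576? YES
  n = 26: C(26, 7) = 657800; 657800 < 1048576? YES
  n = 27: C(27, 7) = 888030; 888030 < 1048576? YES
  n = 28: C(28, 7) = 1184040; 1184040 < 1048576? NO
The largest n with C(n, 7) < 1048576 is n = 27 (where E[X] = 444015/524288 ≈ 0.847). Hence R(7, 7) > 27, i.e. R(7, 7) ≥ 28.

Largest n = 27; hence R(7, 7) > 27.


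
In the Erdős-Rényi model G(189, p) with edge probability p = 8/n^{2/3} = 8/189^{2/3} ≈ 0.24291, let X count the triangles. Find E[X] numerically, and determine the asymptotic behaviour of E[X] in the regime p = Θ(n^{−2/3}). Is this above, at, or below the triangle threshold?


Number of potential triangles: C(189, 3) = 1107414.
Each occurs with probability p³ ≈ (0.24291)³ ≈ 1.4333305e-02.
By linearity: E[X] = C(189, 3)·p³ ≈ 1107414 · 1.4333305e-02 ≈ 15872.90300.
Since α = 2/3 < 1, p = c/n^{2/3} ≫ 1/n is above the triangle threshold p ~ 1/n. Asymptotically E[X] ~ (c³/6)·n^{3(1−α)} = (8³/6)·n^{1} → ∞; triangles are abundant w.h.p.

E[X] ≈ 15872.90300; in regime p = Θ(1/n^{2/3}) E[X] diverges (above the triangle threshold p ~ 1/n).


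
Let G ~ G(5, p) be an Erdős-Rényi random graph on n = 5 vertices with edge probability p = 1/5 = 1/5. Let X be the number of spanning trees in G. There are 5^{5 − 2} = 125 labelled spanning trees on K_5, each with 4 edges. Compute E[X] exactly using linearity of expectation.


K_5 has 5^{5 − 2} = 125 labelled spanning trees.
For each such spanning tree H, let X_H = 1 if all 4 edges of H are present in G. Then P[X_H = 1] = p^{4} = (1/5)^{4} = 1/625.
Summing the indicators: E[X] = Σ_H E[X_H] = 125 · p^{4} = 125 · 1/625 = 1/5.
Numerically: E[X] ≈ 0.2.

E[X] = 125 · (1/5)^{4} = 1/5 ≈ 0.2.


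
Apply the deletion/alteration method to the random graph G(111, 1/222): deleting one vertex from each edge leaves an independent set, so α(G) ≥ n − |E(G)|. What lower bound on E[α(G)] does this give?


E[|E(G)|] = C(111, 2)·p = 6105 · (1/222) = 55/2.
E[α(G)] ≥ n − E[|E(G)|] = 111 − 55/2 = 167/2.
Numerically: ≈ 83.500.
(This is only a lower bound; the true E[α(G)] may be larger.)

E[α(G)] ≥ 167/2 ≈ 83.500.


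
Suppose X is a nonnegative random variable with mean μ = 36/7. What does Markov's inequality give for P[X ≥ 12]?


μ = E[X] = 36/7, a = 12.
Markov: P[X ≥ 12] ≤ μ/a = (36/7)/12 = 3/7.
Numerically: ≈ 0.429.
(Since a = 12 > μ = 5.143, the bound 3/7 is < 1 and informative.)

P[X ≥ 12] ≤ 3/7 ≈ 0.429.


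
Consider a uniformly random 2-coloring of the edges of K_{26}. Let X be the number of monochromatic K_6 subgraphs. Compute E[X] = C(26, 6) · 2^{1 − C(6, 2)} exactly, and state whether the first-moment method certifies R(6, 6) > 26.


E[X] = C(26, 6) · 2^{1 − 15} = 230230 · 2^{−14} = 230230/16384.
As a reduced fraction: E[X] = 115115/8192 ≈ 14.052124.
Is E[X] < 1? NO.
Since E[X] ≥ 1, the first-moment bound is inconclusive at n = 26; it does NOT by itself certify R(6, 6) > 26.

E[X] = 115115/8192 ≈ 14.052124; E[X] ≥ 1; first-moment method inconclusive here.


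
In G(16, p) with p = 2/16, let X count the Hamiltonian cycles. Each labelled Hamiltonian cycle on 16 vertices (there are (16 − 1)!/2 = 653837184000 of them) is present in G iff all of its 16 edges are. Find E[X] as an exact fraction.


K_16 has (16 − 1)!/2 = 653837184000 labelled Hamiltonian cycles.
For each such Hamiltonian cycle H, let X_H = 1 if all 16 edges of H are present in G. Then P[X_H = 1] = p^{16} = (1/8)^{16} = 1/281474976710656.
By linearity: E[X] = Σ_H E[X_H] = 653837184000 · p^{16} = 653837184000 · 1/281474976710656 = 638512875/274877906944.
Numerically: E[X] ≈ 0.00232.

E[X] = 653837184000 · (1/8)^{16} = 638512875/274877906944 ≈ 0.00232.


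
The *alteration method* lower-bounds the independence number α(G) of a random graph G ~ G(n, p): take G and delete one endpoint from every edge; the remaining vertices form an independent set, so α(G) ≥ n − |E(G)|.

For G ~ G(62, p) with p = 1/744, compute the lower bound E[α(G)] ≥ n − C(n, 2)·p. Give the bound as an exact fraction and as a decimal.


E[|E(G)|] = C(62, 2)·p = 1891 · (1/744) = 61/24.
E[α(G)] ≥ n − E[|E(G)|] = 62 − 61/24 = 1427/24.
Numerically: ≈ 59.4583.
(This is only a lower bound; the true E[α(G)] may be larger.)

E[α(G)] ≥ 1427/24 ≈ 59.4583.


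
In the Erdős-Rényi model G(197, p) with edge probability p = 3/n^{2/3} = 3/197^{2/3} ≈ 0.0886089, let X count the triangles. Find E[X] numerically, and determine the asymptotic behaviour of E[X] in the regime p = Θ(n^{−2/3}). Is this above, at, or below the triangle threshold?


Number of potential triangles: C(197, 3) = 1254890.
Each occurs with probability p³ ≈ (0.0886089)³ ≈ 6.95714911e-04.
By linearity: E[X] = C(197, 3)·p³ ≈ 1254890 · 6.95714911e-04 ≈ 873.045685.
Since α = 2/3 < 1, p = c/n^{2/3} ≫ 1/n is above the triangle threshold p ~ 1/n. Asymptotically E[X] ~ (c³/6)·n^{3(1−α)} = (3³/6)·n^{1} → ∞; triangles are abundant w.h.p.

E[X] ≈ 873.045685; in regime p = Θ(1/n^{2/3}) E[X] diverges (above the triangle threshold p ~ 1/n).


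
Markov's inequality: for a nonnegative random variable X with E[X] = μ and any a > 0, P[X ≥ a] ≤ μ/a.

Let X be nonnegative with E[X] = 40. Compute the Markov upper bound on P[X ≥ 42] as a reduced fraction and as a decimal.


μ = E[X] = 40, a = 42.
Markov: P[X ≥ 42] ≤ μ/a = (40)/42 = 20/21.
Numerically: ≈ 0.952381.
(Since a = 42 > μ = 40.000000, the bound 20/21 is < 1 and informative.)

P[X ≥ 42] ≤ 20/21 ≈ 0.952381.


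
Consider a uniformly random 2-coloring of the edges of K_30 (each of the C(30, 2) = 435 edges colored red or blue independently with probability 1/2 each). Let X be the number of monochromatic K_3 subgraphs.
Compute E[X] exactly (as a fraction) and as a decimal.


Let X = Σ_S X_S over the C(30, 3) = 4060 subsets S of size 3, where X_S = 1 if the K_3 on S is monochromatic.
For a fixed S, the K_3 on S has C(3, 2) = 3 edges. P[all 3 edges red] = (1/2)^3, and likewise for blue, so P[monochromatic] = 2·(1/2)^3 = 2^{1 − 3} = 1/4.
By linearity of expectation: E[X] = C(30, 3) · 2^{1 − 3} = 4060 · 1/4 = 1015.
Numerically: E[X] ≈ 1015.000.

E[X] = C(30,3)·2^(1−C(3,2)) = 1015 ≈ 1015.000.


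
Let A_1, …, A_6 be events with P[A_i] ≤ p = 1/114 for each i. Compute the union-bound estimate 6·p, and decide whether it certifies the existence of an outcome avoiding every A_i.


Union bound: P[∪_{i=1}^{6} A_i] ≤ Σ_i P[A_i] ≤ 6·p = 6·(1/114) = 1/19.
Numerically: 1/19 ≈ 0.053.
Is 1/19 < 1? YES.
Since P[∪ A_i] ≤ 1/19 < 1, the complement has P[∩ A_i^c] ≥ 1 − 1/19 = 18/19 > 0, so some outcome avoids every A_i.

6·p = 1/19 ≈ 0.053; existence CERTIFIED by the union bound.


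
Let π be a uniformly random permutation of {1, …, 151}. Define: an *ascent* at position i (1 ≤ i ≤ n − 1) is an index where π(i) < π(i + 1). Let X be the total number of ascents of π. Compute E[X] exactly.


Write X = Σ X_I over i = 1, …, 150, with X_I the indicator of one ascent.
There are 150 indicators.
For each fixed i, the pair (π(i), π(i+1)) is a uniformly random ordered pair of distinct values from {1, …, 151}; by symmetry P[π(i) < π(i+1)] = 1/2.
By linearity: E[X] = 150 · (1/2) = (151 − 1) · (1/2) = 75 ≈ 75.00000.

E[X] = 75 = 75.00000.


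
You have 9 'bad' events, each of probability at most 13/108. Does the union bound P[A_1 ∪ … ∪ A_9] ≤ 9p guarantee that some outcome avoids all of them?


Union bound: P[∪_{i=1}^{9} A_i] ≤ Σ_i P[A_i] ≤ 9·p = 9·(13/108) = 13/12.
Numerically: 13/12 ≈ 1.0833.
Is 13/12 < 1? NO.
Since the bound 13/12 is ≥ 1, the union bound is uninformative here; it does NOT by itself certify existence.

9·p = 13/12 ≈ 1.0833; existence NOT certified by the union bound.


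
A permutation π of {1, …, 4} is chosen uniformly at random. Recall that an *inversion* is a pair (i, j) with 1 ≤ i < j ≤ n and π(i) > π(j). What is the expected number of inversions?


Write X = Σ X_I over the C(4, 2) = 6 pairs i < j, with X_I the indicator of one inversion.
There are 6 indicators.
For each fixed pair i < j, the values π(i) and π(j) are two distinct elements of {1, …, 4} in uniformly random order; by symmetry P[π(i) > π(j)] = 1/2.
By linearity: E[X] = 6 · (1/2) = C(4, 2) · (1/2) = 6/2 = 3 ≈ 3.000.

E[X] = 3 = 3.000.


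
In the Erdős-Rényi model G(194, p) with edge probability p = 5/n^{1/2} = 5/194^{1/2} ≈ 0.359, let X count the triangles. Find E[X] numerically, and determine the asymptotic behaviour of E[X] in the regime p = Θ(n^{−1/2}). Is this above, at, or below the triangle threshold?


Number of potential triangles: C(194, 3) = 1198144.
Each occurs with probability p³ ≈ (0.359)³ ≈ 4.62602e-02.
By linearity: E[X] = C(194, 3)·p³ ≈ 1198144 · 4.62602e-02 ≈ 55426.370.
Since α = 1/2 < 1, p = c/n^{1/2} ≫ 1/n is above the triangle threshold p ~ 1/n. Asymptotically E[X] ~ (c³/6)·n^{3(1−α)} = (5³/6)·n^{1.5} → ∞; triangles are abundant w.h.p.

E[X] ≈ 55426.370; in regime p = Θ(1/n^{1/2}) E[X] diverges (above the triangle threshold p ~ 1/n).
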